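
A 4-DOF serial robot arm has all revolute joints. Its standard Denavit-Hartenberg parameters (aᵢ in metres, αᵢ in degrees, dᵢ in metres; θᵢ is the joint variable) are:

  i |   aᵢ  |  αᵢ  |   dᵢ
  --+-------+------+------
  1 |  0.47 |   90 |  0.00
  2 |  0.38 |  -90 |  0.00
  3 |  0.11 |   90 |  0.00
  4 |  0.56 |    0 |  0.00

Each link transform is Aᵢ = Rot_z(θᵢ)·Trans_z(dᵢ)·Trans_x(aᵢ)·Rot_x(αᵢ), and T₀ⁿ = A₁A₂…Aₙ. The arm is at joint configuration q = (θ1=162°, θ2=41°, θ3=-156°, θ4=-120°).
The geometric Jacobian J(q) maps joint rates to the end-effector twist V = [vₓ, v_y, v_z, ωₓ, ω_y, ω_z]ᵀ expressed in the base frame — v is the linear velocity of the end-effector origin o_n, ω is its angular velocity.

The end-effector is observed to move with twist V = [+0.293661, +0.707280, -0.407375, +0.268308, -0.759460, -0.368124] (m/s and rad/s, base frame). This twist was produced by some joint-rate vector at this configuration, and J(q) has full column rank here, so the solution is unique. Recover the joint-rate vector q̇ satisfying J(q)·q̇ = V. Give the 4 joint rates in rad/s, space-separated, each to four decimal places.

-0.6260 -0.1890 0.5160 0.4930

o_n = [-1.1552, 0.3026, -0.0148]
J₁: ẑ×o_n = [-0.3026, -1.1552, 0.0000], ω = ẑ
J2: z=[0.3090, 0.9511, 0.0000] o=[-0.4470, 0.1452, 0.0000] → [-0.0141, 0.0046, 0.7222, 0.3090, 0.9511, 0.0000]
J3: z=[0.6239, -0.2027, 0.7547] o=[-0.7197, 0.2339, 0.2493] → [0.0016, -0.1638, -0.0454, 0.6239, -0.2027, 0.7547]
J4: z=[0.0096, -0.9637, -0.2668] o=[-0.6338, 0.2530, 0.1834] → [0.2043, 0.1410, -0.5020, 0.0096, -0.9637, -0.2668]
q̇ = J⁺·V = [-0.6260, -0.1890, 0.5160, 0.4930]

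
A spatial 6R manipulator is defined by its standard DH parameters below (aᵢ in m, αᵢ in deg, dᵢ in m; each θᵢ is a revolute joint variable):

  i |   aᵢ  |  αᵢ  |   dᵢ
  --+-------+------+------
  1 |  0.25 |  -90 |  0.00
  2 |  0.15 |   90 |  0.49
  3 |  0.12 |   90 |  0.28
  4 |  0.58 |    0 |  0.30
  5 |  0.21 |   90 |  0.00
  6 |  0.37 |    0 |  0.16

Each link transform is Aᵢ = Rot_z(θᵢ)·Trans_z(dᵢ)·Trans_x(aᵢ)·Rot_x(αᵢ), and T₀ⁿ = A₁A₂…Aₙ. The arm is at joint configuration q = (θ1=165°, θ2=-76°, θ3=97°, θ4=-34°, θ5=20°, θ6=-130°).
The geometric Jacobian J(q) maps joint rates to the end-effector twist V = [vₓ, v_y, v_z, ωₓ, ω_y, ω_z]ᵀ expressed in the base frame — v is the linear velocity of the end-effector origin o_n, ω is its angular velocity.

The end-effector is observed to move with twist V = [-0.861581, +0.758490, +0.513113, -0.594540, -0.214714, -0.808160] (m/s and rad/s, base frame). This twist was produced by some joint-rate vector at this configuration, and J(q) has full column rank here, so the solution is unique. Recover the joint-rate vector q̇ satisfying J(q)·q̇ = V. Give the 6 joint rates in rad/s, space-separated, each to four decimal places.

o_n = [-0.7107, -0.8688, 0.0516]
J₁: ẑ×o_n = [0.8688, -0.7107, 0.0000], ω = ẑ
J2: z=[-0.2588, -0.9659, 0.0000] o=[-0.2415, 0.0647, 0.0000] → [-0.0498, 0.0133, -0.2116, -0.2588, -0.9659, 0.0000]
J3: z=[0.9372, -0.2511, 0.2419] o=[-0.4034, -0.3992, 0.1455] → [0.1372, 0.0137, -0.5173, 0.9372, -0.2511, 0.2419]
J4: z=[-0.2635, -0.0556, 0.9631] o=[-0.1683, -0.5855, 0.1991] → [0.2811, -0.5612, 0.0445, -0.2635, -0.0556, 0.9631]
J5: z=[-0.2635, -0.0556, 0.9631] o=[-0.6612, -0.9854, 0.3527] → [-0.0955, -0.1270, -0.0335, -0.2635, -0.0556, 0.9631]
J6: z=[-0.8541, 0.4775, -0.2061] o=[-0.7553, -1.1695, 0.3163] → [-0.0644, -0.2353, -0.2782, -0.8541, 0.4775, -0.2061]
q̇ = J⁺·V = [-0.6590, 0.2620, -0.9440, -0.4620, 0.4550, -0.4170]

-0.6590 0.2620 -0.9440 -0.4620 0.4550 -0.4170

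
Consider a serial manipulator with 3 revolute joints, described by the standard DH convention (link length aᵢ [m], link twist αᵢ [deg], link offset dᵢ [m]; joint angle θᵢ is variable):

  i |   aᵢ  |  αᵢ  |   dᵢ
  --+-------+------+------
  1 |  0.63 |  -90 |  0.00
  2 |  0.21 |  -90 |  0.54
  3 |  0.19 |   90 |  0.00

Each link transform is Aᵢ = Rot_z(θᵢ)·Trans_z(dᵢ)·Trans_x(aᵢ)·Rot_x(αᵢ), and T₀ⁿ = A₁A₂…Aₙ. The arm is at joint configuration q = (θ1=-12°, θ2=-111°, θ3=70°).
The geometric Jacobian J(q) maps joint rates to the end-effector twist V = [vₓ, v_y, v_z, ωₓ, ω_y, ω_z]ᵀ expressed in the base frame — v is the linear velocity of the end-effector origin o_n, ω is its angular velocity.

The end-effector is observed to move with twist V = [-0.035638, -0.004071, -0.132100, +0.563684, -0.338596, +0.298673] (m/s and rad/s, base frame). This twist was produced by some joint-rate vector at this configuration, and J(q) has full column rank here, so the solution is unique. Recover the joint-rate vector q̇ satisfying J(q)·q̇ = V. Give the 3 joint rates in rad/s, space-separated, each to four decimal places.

o_n = [0.5950, 0.2431, 0.2567]
J₁: ẑ×o_n = [-0.2431, 0.5950, 0.0000], ω = ẑ
J2: z=[0.2079, 0.9781, 0.0000] o=[0.6162, -0.1310, 0.0000] → [0.2511, -0.0534, 0.0985, 0.2079, 0.9781, 0.0000]
J3: z=[0.9132, -0.1941, 0.3584] o=[0.6549, 0.4129, 0.1961] → [0.0491, -0.0769, -0.1667, 0.9132, -0.1941, 0.3584]
q̇ = J⁺·V = [0.0600, -0.2140, 0.6660]

0.0600 -0.2140 0.6660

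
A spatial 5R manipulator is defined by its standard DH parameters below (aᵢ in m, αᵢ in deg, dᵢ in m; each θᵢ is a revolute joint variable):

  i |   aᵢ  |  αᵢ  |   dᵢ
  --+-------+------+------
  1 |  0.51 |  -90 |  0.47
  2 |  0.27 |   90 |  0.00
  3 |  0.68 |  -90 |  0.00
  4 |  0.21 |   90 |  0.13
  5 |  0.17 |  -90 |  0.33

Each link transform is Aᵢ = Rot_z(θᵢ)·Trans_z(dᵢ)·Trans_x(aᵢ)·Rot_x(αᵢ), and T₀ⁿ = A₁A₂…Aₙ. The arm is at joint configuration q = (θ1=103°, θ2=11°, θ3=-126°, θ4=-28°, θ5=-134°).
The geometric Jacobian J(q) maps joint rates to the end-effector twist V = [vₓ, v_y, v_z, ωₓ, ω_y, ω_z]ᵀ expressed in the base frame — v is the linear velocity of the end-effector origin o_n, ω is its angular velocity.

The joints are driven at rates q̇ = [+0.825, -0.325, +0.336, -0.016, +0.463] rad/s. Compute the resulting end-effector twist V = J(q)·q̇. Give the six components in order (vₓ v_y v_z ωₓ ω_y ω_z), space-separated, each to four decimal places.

-0.3686 0.3209 0.0018 0.0788 0.2797 1.5342

o_n = [0.3709, 0.5939, 0.8137]
J₁: ẑ×o_n = [-0.5939, 0.3709, 0.0000], ω = ẑ
J2: z=[-0.9744, -0.2250, 0.0000] o=[-0.1147, 0.4969, 0.4700] → [-0.0773, 0.3348, 0.0148, -0.9744, -0.2250, 0.0000]
J3: z=[-0.0429, 0.1859, 0.9816] o=[-0.1743, 0.7552, 0.4185] → [0.2318, 0.5522, -0.0944, -0.0429, 0.1859, 0.9816]
J4: z=[0.3941, 0.9060, -0.1544] o=[0.4499, 0.4966, 0.4947] → [0.3039, -0.1135, 0.1099, 0.3941, 0.9060, -0.1544]
J5: z=[-0.4689, 0.3427, 0.8141] o=[0.6672, 0.5622, 0.5923] → [0.0501, -0.1374, 0.0867, -0.4689, 0.3427, 0.8141]
V = J·q̇ = [-0.3686, 0.3209, 0.0018, 0.0788, 0.2797, 1.5342]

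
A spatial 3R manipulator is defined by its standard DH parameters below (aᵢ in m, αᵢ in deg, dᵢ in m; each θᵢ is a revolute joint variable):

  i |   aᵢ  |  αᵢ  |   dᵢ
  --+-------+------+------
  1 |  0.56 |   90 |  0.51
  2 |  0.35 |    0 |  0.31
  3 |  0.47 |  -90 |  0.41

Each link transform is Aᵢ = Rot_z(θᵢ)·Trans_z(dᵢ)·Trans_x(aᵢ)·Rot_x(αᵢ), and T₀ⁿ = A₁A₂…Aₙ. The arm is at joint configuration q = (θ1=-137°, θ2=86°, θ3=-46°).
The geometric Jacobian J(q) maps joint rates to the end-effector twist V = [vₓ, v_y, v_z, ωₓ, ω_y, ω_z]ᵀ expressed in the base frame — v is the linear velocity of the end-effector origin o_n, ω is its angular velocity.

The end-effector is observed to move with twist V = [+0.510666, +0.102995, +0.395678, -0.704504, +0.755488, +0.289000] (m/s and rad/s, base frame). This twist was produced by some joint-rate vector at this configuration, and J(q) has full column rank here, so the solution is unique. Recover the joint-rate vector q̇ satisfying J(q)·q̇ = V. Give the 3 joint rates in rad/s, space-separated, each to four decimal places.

0.2890 0.9730 0.0600

o_n = [-1.1818, -0.1175, 1.1613]
J₁: ẑ×o_n = [0.1175, -1.1818, 0.0000], ω = ẑ
J2: z=[-0.6820, 0.7314, 0.0000] o=[-0.4096, -0.3819, 0.5100] → [0.4763, 0.4442, 0.3845, -0.6820, 0.7314, 0.0000]
J3: z=[-0.6820, 0.7314, 0.0000] o=[-0.6388, -0.1719, 0.8591] → [0.2209, 0.2060, 0.3600, -0.6820, 0.7314, 0.0000]
q̇ = J⁺·V = [0.2890, 0.9730, 0.0600]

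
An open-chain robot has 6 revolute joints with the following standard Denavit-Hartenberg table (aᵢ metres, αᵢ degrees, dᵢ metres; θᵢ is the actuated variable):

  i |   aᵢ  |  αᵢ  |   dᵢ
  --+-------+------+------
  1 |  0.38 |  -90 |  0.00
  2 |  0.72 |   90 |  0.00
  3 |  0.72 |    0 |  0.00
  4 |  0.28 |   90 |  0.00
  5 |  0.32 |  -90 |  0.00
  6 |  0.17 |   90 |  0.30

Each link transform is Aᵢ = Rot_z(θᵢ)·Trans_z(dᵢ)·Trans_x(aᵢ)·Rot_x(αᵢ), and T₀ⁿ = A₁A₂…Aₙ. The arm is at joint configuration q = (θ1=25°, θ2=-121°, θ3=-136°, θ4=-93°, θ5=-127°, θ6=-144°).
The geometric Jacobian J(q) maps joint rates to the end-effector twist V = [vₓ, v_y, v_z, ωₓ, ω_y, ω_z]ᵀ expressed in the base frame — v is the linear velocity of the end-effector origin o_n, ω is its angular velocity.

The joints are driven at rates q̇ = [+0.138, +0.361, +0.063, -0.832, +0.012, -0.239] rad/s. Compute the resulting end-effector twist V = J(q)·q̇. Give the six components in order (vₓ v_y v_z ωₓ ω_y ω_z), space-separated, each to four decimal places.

o_n = [0.6468, 0.1633, 0.1755]
J₁: ẑ×o_n = [-0.1633, 0.6468, 0.0000], ω = ẑ
J2: z=[-0.4226, 0.9063, 0.0000] o=[0.3444, 0.1606, 0.0000] → [0.1590, 0.0742, -0.2752, -0.4226, 0.9063, 0.0000]
J3: z=[-0.7769, -0.3623, -0.5150] o=[0.0083, 0.0039, 0.6172] → [0.2421, -0.6720, 0.1074, -0.7769, -0.3623, -0.5150]
J4: z=[-0.7769, -0.3623, -0.5150] o=[0.4614, -0.3367, 0.1732] → [0.2567, -0.0937, -0.3213, -0.7769, -0.3623, -0.5150]
J5: z=[-0.6295, 0.4303, 0.6469] o=[0.4579, -0.1052, 0.0158] → [-0.1050, 0.2227, -0.2503, -0.6295, 0.4303, 0.6469]
J6: z=[0.4574, 0.8783, -0.1392] o=[0.6589, -0.1718, 0.2557] → [-0.0238, 0.0384, 0.1639, 0.4574, 0.8783, -0.1392]
V = J·q̇ = [-0.1590, 0.1452, 0.1326, 0.3280, 0.4010, 0.5751]

-0.1590 0.1452 0.1326 0.3280 0.4010 0.5751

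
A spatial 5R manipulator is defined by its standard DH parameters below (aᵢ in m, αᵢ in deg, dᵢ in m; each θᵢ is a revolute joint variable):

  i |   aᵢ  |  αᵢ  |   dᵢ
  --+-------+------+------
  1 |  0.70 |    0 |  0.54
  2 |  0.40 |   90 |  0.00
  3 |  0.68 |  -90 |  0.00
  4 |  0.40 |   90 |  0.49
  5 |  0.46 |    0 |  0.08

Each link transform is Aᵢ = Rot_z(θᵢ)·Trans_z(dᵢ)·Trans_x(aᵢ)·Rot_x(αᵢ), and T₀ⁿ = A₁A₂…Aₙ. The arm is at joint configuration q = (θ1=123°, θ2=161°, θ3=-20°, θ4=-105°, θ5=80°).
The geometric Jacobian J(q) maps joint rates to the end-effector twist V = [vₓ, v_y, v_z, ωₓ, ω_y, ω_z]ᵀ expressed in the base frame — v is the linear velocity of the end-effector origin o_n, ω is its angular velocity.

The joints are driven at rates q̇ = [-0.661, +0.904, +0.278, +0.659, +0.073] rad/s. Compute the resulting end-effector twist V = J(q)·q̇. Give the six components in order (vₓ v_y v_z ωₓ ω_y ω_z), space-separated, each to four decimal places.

0.6128 0.1112 0.1174 -0.2129 -0.2171 0.8864

o_n = [-0.5273, -0.6574, 1.2625]
J₁: ẑ×o_n = [0.6574, -0.5273, 0.0000], ω = ẑ
J2: z=[0.0000, 0.0000, 1.0000] o=[-0.3812, 0.5871, 0.5400] → [1.2445, -0.1461, 0.0000, 0.0000, 0.0000, 1.0000]
J3: z=[-0.9703, -0.2419, 0.0000] o=[-0.2845, 0.1990, 0.5400] → [-0.1748, 0.7010, 0.7722, -0.9703, -0.2419, 0.0000]
J4: z=[0.0827, -0.3319, 0.9397] o=[-0.1299, -0.4211, 0.3074] → [-0.0948, -0.4525, -0.1515, 0.0827, -0.3319, 0.9397]
J5: z=[0.0315, 0.9433, 0.3304] o=[-0.4878, -0.5827, 0.8033] → [0.4578, -0.0276, 0.0350, 0.0315, 0.9433, 0.3304]
V = J·q̇ = [0.6128, 0.1112, 0.1174, -0.2129, -0.2171, 0.8864]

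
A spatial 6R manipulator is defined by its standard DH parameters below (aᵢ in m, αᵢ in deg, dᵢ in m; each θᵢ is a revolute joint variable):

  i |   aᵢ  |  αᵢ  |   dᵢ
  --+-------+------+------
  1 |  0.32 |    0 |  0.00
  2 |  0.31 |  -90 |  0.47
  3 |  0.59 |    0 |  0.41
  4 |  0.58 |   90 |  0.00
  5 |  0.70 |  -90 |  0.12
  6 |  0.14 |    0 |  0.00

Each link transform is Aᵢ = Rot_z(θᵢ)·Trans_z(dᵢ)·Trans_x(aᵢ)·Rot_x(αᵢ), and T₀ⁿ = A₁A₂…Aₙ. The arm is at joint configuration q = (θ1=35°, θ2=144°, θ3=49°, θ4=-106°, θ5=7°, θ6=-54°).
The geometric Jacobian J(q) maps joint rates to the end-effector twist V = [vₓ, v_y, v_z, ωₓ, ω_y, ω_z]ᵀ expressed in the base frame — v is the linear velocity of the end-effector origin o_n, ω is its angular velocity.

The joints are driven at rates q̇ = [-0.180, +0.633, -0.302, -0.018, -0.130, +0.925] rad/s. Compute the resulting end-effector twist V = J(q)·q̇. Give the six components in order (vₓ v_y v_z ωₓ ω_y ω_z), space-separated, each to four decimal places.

0.3966 -0.5273 0.3469 -0.0581 -0.5972 0.2877

o_n = [-0.9867, -0.3001, 1.2894]
J₁: ẑ×o_n = [0.3001, -0.9867, 0.0000], ω = ẑ
J2: z=[0.0000, 0.0000, 1.0000] o=[0.2621, 0.1835, 0.0000] → [0.4836, -1.2489, 0.0000, 0.0000, 0.0000, 1.0000]
J3: z=[-0.0175, -0.9998, 0.0000] o=[-0.0478, 0.1890, 0.4700] → [-0.8193, 0.0143, -0.9302, -0.0175, -0.9998, 0.0000]
J4: z=[-0.0175, -0.9998, 0.0000] o=[-0.4420, -0.2142, 0.0247] → [-1.2645, 0.0221, -0.5432, -0.0175, -0.9998, 0.0000]
J5: z=[0.8385, -0.0146, 0.5446] o=[-0.7578, -0.2087, 0.5112] → [0.0384, -0.7772, -0.0800, 0.8385, -0.0146, 0.5446]
J6: z=[0.0490, -0.9936, -0.1022] o=[-1.0370, -0.2892, 1.1592] → [-0.1305, -0.0115, 0.0495, 0.0490, -0.9936, -0.1022]
V = J·q̇ = [0.3966, -0.5273, 0.3469, -0.0581, -0.5972, 0.2877]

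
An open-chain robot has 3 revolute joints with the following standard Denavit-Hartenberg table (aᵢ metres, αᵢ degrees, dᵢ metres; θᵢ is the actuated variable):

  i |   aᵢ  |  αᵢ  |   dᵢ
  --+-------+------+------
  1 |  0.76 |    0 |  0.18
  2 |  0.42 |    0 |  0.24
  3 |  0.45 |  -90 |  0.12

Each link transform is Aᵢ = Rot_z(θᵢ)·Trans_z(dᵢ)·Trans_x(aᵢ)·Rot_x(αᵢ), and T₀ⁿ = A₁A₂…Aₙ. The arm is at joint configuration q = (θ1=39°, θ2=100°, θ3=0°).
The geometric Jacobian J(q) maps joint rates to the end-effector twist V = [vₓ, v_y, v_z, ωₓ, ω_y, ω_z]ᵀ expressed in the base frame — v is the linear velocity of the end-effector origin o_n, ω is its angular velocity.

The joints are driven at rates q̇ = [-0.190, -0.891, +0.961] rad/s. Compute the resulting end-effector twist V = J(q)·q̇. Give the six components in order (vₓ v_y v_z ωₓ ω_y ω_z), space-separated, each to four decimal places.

0.4242 0.2712 0.0000 0.0000 0.0000 -0.1200

o_n = [-0.0660, 1.0491, 0.5400]
J₁: ẑ×o_n = [-1.0491, -0.0660, 0.0000], ω = ẑ
J2: z=[0.0000, 0.0000, 1.0000] o=[0.5906, 0.4783, 0.1800] → [-0.5708, -0.6566, 0.0000, 0.0000, 0.0000, 1.0000]
J3: z=[0.0000, 0.0000, 1.0000] o=[0.2737, 0.7538, 0.4200] → [-0.2952, -0.3396, 0.0000, 0.0000, 0.0000, 1.0000]
V = J·q̇ = [0.4242, 0.2712, 0.0000, 0.0000, 0.0000, -0.1200]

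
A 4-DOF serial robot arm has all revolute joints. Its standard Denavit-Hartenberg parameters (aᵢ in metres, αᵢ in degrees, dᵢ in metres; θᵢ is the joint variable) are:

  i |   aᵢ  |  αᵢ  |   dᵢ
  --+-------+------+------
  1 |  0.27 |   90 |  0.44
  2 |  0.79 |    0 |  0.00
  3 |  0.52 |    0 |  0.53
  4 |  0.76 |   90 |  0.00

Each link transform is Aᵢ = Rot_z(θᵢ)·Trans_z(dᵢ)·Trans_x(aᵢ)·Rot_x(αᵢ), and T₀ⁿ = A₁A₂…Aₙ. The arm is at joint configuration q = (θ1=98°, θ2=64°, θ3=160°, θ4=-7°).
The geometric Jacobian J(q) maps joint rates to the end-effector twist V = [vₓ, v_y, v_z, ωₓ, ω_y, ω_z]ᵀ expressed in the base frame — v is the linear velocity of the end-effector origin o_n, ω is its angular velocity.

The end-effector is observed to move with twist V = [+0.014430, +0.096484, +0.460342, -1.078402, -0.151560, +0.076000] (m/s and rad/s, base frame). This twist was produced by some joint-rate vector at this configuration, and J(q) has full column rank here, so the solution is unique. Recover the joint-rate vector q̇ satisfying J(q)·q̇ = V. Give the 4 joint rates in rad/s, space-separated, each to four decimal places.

o_n = [0.5756, -0.2874, 0.3314]
J₁: ẑ×o_n = [0.2874, 0.5756, -0.0000], ω = ẑ
J2: z=[0.9903, 0.1392, 0.0000] o=[-0.0376, 0.2674, 0.4400] → [-0.0151, 0.1075, -0.6347, 0.9903, 0.1392, 0.0000]
J3: z=[0.9903, 0.1392, 0.0000] o=[-0.0858, 0.6103, 1.1500] → [-0.1139, 0.8106, -0.9810, 0.9903, 0.1392, 0.0000]
J4: z=[0.9903, 0.1392, 0.0000] o=[0.4911, 0.3137, 0.7888] → [-0.0637, 0.4529, -0.6070, 0.9903, 0.1392, 0.0000]
q̇ = J⁺·V = [0.0760, -0.9520, 0.6070, -0.7440]

0.0760 -0.9520 0.6070 -0.7440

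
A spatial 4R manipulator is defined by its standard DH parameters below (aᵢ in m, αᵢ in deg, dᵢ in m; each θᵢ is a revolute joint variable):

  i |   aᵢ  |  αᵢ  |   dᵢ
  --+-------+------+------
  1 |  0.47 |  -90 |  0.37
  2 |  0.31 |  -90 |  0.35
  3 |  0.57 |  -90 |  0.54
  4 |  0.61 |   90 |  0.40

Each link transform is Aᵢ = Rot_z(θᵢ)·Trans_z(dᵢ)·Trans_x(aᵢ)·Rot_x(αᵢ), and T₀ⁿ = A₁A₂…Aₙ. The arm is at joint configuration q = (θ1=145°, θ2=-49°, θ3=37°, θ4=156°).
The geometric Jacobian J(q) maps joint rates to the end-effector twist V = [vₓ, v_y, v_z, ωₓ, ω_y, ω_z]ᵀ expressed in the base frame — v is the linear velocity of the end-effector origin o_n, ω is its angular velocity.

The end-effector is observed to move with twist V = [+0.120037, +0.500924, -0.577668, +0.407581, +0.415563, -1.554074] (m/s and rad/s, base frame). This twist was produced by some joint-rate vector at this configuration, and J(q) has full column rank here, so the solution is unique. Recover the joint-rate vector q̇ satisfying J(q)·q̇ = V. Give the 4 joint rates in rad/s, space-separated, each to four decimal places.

-0.9290 0.1350 0.3380 0.8880

o_n = [-0.6213, 0.4071, 0.2385]
J₁: ẑ×o_n = [-0.4071, -0.6213, 0.0000], ω = ẑ
J2: z=[-0.5736, -0.8192, 0.0000] o=[-0.3850, 0.2696, 0.3700] → [0.1078, -0.0754, -0.2724, -0.5736, -0.8192, 0.0000]
J3: z=[-0.6182, 0.4329, -0.6561] o=[-0.7524, 0.0995, 0.6040] → [0.0436, -0.3120, -0.2469, -0.6182, 0.4329, -0.6561]
J4: z=[0.7815, 0.4277, -0.4542] o=[-1.1341, 0.7856, 0.5932] → [-0.3237, 0.0444, -0.5151, 0.7815, 0.4277, -0.4542]
q̇ = J⁺·V = [-0.9290, 0.1350, 0.3380, 0.8880]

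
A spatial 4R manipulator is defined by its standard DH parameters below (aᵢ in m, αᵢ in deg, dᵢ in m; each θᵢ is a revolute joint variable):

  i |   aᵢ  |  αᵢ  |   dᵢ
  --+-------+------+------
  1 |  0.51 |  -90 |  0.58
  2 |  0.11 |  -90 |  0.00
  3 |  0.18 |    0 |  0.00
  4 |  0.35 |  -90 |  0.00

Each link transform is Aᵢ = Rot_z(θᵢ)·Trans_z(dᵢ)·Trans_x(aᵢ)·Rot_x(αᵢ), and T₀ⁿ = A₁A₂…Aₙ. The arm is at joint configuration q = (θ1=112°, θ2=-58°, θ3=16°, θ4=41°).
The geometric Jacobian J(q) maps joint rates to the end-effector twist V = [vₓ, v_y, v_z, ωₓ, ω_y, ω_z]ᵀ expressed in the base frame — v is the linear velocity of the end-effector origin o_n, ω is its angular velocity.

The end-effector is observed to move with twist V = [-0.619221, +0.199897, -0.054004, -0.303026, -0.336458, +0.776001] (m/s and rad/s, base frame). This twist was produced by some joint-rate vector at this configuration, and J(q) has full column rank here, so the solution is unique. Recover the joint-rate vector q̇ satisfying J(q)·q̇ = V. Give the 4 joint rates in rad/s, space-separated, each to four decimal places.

o_n = [0.0331, 0.8341, 0.9817]
J₁: ẑ×o_n = [-0.8341, 0.0331, 0.0000], ω = ẑ
J2: z=[-0.9272, -0.3746, 0.0000] o=[-0.1910, 0.4729, 0.5800] → [-0.1505, 0.3724, -0.2510, -0.9272, -0.3746, 0.0000]
J3: z=[-0.3177, 0.7863, -0.5299] o=[-0.2129, 0.5269, 0.6733] → [0.4053, -0.0324, -0.2910, -0.3177, 0.7863, -0.5299]
J4: z=[-0.3177, 0.7863, -0.5299] o=[-0.2012, 0.6305, 0.8200] → [0.2350, -0.0728, -0.2489, -0.3177, 0.7863, -0.5299]
q̇ = J⁺·V = [0.6520, 0.4070, 0.2400, -0.4740]

0.6520 0.4070 0.2400 -0.4740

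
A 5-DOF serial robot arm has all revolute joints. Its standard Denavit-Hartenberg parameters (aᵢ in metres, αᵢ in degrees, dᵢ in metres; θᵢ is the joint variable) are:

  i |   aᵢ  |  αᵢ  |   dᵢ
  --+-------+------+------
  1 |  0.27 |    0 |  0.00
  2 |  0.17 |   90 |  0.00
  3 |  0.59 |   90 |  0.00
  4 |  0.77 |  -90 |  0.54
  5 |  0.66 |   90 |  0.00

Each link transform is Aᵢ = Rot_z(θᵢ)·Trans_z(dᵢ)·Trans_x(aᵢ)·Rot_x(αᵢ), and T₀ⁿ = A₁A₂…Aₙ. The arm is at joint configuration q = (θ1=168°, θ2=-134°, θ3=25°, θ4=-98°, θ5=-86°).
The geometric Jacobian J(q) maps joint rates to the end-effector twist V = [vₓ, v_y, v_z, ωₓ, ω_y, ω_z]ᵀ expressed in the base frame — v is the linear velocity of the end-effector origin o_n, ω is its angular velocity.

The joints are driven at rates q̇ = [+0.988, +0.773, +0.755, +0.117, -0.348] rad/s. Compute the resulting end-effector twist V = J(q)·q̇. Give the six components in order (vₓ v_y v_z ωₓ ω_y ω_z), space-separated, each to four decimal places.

-1.5527 0.8256 0.7473 0.2313 -0.8131 1.5093

o_n = [0.2028, 1.3458, -0.8848]
J₁: ẑ×o_n = [-1.3458, 0.2028, 0.0000], ω = ẑ
J2: z=[0.0000, 0.0000, 1.0000] o=[-0.2641, 0.0561, 0.0000] → [-1.2897, 0.4669, 0.0000, 0.0000, 0.0000, 1.0000]
J3: z=[0.5592, -0.8290, 0.0000] o=[-0.1232, 0.1512, 0.0000] → [0.7335, 0.4948, 0.9383, 0.5592, -0.8290, 0.0000]
J4: z=[0.3504, 0.2363, -0.9063] o=[0.3201, 0.4502, 0.2493] → [0.5437, 0.5037, 0.3415, 0.3504, 0.2363, -0.9063]
J5: z=[0.6662, 0.6172, 0.4185] o=[0.0024, 1.1557, -0.2854] → [-0.4496, 0.4832, 0.0030, 0.6662, 0.6172, 0.4185]
V = J·q̇ = [-1.5527, 0.8256, 0.7473, 0.2313, -0.8131, 1.5093]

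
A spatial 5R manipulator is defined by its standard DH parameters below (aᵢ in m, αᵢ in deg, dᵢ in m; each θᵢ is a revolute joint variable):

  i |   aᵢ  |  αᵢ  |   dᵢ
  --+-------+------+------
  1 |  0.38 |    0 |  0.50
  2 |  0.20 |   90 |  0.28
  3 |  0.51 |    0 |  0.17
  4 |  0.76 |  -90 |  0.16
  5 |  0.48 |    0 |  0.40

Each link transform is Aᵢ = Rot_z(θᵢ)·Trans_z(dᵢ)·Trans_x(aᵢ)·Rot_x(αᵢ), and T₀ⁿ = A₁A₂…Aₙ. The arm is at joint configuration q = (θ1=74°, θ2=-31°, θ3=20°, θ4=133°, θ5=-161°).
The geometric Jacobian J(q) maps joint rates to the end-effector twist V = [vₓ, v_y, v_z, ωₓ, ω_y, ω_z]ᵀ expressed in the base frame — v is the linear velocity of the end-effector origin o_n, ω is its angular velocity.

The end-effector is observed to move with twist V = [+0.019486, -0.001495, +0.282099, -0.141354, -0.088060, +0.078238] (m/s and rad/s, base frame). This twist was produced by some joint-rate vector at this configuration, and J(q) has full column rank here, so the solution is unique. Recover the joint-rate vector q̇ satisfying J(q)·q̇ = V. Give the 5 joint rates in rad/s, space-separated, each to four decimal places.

0.1820 0.2170 0.5050 -0.5370 0.3600

o_n = [0.6008, 0.1630, 0.7370]
J₁: ẑ×o_n = [-0.1630, 0.6008, 0.0000], ω = ẑ
J2: z=[0.0000, 0.0000, 1.0000] o=[0.1047, 0.3653, 0.5000] → [0.2023, 0.4961, -0.0000, 0.0000, 0.0000, 1.0000]
J3: z=[0.6820, -0.7314, 0.0000] o=[0.2510, 0.5017, 0.7800] → [0.0314, 0.0293, 0.0249, 0.6820, -0.7314, 0.0000]
J4: z=[0.6820, -0.7314, 0.0000] o=[0.7174, 0.7042, 0.9544] → [0.1590, 0.1483, -0.4544, 0.6820, -0.7314, 0.0000]
J5: z=[-0.3320, -0.3096, -0.8910] o=[0.3313, 0.1254, 1.2995] → [0.2077, -0.4269, 0.0709, -0.3320, -0.3096, -0.8910]
q̇ = J⁺·V = [0.1820, 0.2170, 0.5050, -0.5370, 0.3600]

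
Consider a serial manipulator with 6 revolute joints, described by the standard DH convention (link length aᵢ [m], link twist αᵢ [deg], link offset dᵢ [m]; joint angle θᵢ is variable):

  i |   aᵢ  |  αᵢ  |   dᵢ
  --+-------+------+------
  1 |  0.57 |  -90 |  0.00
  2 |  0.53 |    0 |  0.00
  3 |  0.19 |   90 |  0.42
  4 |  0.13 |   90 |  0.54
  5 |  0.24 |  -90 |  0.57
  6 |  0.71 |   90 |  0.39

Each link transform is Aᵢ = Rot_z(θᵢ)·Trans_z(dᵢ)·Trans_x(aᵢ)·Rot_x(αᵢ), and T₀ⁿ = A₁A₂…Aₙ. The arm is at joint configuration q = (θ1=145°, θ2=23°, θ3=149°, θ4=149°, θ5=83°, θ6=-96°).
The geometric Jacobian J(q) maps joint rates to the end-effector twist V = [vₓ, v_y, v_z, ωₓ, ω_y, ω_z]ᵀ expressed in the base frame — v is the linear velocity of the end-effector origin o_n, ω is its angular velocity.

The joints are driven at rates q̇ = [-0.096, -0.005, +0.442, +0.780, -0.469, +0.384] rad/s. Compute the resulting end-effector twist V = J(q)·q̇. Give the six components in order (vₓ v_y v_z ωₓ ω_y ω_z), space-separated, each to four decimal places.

-0.9681 -0.2401 0.0936 0.0673 0.1498 -0.9266

o_n = [-0.8986, -1.0699, -1.0980]
J₁: ẑ×o_n = [1.0699, -0.8986, 0.0000], ω = ẑ
J2: z=[-0.5736, -0.8192, 0.0000] o=[-0.4669, 0.3269, 0.0000] → [0.8994, -0.6298, 0.4475, -0.5736, -0.8192, 0.0000]
J3: z=[-0.5736, -0.8192, 0.0000] o=[-0.8666, 0.6068, -0.2071] → [0.7298, -0.5110, 0.9354, -0.5736, -0.8192, 0.0000]
J4: z=[-0.1140, 0.0798, -0.9903] o=[-0.9533, 0.1548, -0.2335] → [-1.2818, -0.1527, 0.1353, -0.1140, 0.0798, -0.9903]
J5: z=[-0.0739, -0.9947, -0.0717] o=[-1.1437, 0.2064, -0.7528] → [0.2519, -0.0431, 0.3380, -0.0739, -0.9947, -0.0717]
J6: z=[0.9695, -0.0548, -0.2391] o=[-1.2419, -0.3397, -1.0260] → [-0.1706, -0.0123, -0.6891, 0.9695, -0.0548, -0.2391]
V = J·q̇ = [-0.9681, -0.2401, 0.0936, 0.0673, 0.1498, -0.9266]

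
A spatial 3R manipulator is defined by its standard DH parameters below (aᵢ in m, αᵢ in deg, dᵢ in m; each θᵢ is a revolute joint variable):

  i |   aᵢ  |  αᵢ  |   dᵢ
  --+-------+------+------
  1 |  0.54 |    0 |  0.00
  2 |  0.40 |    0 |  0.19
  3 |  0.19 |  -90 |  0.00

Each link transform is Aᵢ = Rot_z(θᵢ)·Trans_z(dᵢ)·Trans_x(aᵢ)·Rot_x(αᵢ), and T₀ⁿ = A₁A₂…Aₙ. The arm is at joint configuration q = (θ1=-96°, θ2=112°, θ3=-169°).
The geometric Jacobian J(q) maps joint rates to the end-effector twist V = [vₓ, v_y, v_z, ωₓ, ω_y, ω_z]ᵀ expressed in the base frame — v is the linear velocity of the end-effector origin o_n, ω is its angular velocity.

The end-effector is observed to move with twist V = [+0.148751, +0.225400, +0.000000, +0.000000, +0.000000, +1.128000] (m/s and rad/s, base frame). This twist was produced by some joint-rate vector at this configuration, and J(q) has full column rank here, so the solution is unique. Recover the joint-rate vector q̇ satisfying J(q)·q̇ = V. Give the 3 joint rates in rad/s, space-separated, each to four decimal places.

o_n = [0.1588, -0.5130, 0.1900]
J₁: ẑ×o_n = [0.5130, 0.1588, -0.0000], ω = ẑ
J2: z=[0.0000, 0.0000, 1.0000] o=[-0.0564, -0.5370, 0.0000] → [-0.0240, 0.2152, 0.0000, 0.0000, 0.0000, 1.0000]
J3: z=[0.0000, 0.0000, 1.0000] o=[0.3281, -0.4268, 0.1900] → [0.0863, -0.1693, 0.0000, 0.0000, 0.0000, 1.0000]
q̇ = J⁺·V = [0.3280, 0.8030, -0.0030]

0.3280 0.8030 -0.0030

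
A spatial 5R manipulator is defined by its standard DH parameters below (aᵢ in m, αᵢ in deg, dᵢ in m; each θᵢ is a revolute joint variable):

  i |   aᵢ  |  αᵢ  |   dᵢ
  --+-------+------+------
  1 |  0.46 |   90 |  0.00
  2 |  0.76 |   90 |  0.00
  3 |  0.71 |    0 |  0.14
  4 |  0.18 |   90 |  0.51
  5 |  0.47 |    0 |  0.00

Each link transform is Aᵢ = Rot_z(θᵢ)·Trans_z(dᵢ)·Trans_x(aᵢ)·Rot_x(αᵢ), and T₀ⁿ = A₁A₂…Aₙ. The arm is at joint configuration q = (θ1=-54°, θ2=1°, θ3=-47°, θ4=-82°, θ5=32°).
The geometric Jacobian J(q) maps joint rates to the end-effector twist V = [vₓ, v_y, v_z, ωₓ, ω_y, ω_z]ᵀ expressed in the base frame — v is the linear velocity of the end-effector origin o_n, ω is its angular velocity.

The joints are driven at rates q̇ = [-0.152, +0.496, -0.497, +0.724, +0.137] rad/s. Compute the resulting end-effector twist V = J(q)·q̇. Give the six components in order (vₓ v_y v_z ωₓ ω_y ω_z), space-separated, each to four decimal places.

o_n = [1.5807, -0.5272, -0.8836]
J₁: ẑ×o_n = [0.5272, 1.5807, -0.0000], ω = ẑ
J2: z=[-0.8090, -0.5878, 0.0000] o=[0.2704, -0.3721, 0.0000] → [0.5193, -0.7148, 0.8957, -0.8090, -0.5878, 0.0000]
J3: z=[0.0103, -0.0141, -0.9998] o=[0.7170, -0.9869, 0.0133] → [0.4723, -0.8543, 0.0169, 0.0103, -0.0141, -0.9998]
J4: z=[0.0103, -0.0141, -0.9998] o=[1.4231, -1.0754, -0.1183] → [0.5588, -0.1497, 0.0078, 0.0103, -0.0141, -0.9998]
J5: z=[-0.9659, 0.2587, -0.0136] o=[1.4750, -0.9087, -0.6302] → [-0.0604, -0.2462, -0.3958, -0.9659, 0.2587, -0.0136]
V = J·q̇ = [0.3391, -0.3123, 0.3873, -0.5313, -0.2593, -0.3808]

0.3391 -0.3123 0.3873 -0.5313 -0.2593 -0.3808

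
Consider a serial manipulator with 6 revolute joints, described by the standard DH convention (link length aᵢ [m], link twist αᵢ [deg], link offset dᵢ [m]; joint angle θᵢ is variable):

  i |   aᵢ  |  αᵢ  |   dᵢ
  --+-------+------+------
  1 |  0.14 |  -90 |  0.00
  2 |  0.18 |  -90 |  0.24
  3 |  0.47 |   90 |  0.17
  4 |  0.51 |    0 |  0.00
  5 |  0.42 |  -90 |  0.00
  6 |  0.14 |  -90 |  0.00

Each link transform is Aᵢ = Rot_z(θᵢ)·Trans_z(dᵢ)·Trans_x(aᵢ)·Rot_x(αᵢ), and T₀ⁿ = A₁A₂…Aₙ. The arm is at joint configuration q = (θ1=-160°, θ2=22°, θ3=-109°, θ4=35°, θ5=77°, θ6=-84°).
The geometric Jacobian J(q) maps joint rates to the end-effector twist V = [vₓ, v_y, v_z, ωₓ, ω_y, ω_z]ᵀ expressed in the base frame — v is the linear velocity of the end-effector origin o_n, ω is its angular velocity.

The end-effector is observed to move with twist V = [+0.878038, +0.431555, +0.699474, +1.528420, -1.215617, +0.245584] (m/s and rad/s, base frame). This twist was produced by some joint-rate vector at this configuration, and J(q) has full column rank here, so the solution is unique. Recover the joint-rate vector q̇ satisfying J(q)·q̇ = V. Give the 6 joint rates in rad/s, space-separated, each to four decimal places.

o_n = [0.6376, -0.7045, -0.7322]
J₁: ẑ×o_n = [0.7045, 0.6376, -0.0000], ω = ẑ
J2: z=[0.3420, -0.9397, 0.0000] o=[-0.1316, -0.0479, 0.0000] → [0.6880, 0.2504, 0.4982, 0.3420, -0.9397, 0.0000]
J3: z=[0.3520, 0.1281, -0.9272] o=[-0.2063, -0.3305, -0.0674] → [-0.4320, -0.5485, -0.2398, 0.3520, 0.1281, -0.9272]
J4: z=[0.7124, 0.6058, 0.3542] o=[0.1389, -0.6778, -0.1677] → [-0.3325, 0.5788, -0.3212, 0.7124, 0.6058, 0.3542]
J5: z=[0.7124, 0.6058, 0.3542] o=[0.4954, -0.9684, -0.3880] → [-0.3019, 0.2956, 0.1018, 0.7124, 0.6058, 0.3542]
J6: z=[-0.6947, 0.6801, 0.2342] o=[0.5370, -0.7949, -0.7683] → [0.0034, 0.0486, -0.1312, -0.6947, 0.6801, 0.2342]
q̇ = J⁺·V = [0.8320, 0.9650, 0.5630, -0.4250, 0.8840, -0.9690]

0.8320 0.9650 0.5630 -0.4250 0.8840 -0.9690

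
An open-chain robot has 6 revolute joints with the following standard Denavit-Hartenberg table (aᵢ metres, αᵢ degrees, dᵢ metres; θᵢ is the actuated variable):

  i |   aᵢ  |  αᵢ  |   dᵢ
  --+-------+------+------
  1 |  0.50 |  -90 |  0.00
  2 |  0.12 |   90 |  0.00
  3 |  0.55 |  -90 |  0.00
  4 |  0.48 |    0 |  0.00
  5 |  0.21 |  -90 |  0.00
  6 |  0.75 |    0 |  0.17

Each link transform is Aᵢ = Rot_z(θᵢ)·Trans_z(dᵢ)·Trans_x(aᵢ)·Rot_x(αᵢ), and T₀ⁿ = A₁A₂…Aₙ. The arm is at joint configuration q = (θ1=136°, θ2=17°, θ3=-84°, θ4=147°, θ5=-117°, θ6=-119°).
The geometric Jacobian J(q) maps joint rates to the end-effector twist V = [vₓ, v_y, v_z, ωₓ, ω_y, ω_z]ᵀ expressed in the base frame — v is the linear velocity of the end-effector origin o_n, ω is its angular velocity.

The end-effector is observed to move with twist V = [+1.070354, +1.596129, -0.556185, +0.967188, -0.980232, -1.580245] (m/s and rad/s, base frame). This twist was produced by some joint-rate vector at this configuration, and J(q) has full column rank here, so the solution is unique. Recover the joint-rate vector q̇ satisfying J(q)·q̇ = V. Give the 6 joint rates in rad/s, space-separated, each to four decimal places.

o_n = [-0.9125, 0.6883, -0.5410]
J₁: ẑ×o_n = [-0.6883, -0.9125, 0.0000], ω = ẑ
J2: z=[-0.6947, -0.7193, 0.0000] o=[-0.3597, 0.3473, 0.0000] → [0.3892, -0.3758, -0.6345, -0.6947, -0.7193, 0.0000]
J3: z=[-0.2103, 0.2031, 0.9563] o=[-0.4422, 0.4270, -0.0351] → [-0.3526, -0.5562, 0.0406, -0.2103, 0.2031, 0.9563]
J4: z=[-0.7568, 0.5855, -0.2908] o=[-0.1018, 0.8587, -0.0519] → [-0.3359, -0.1344, 0.6036, -0.7568, 0.5855, -0.2908]
J5: z=[-0.7568, 0.5855, -0.2908] o=[-0.2960, 0.4897, -0.2896] → [-0.0894, -0.0110, 0.2107, -0.7568, 0.5855, -0.2908]
J6: z=[-0.1273, -0.5683, -0.8129] o=[-0.1613, 0.6111, -0.3956] → [0.1454, 0.5921, -0.4367, -0.1273, -0.5683, -0.8129]
q̇ = J⁺·V = [-0.9740, -0.1200, -0.5120, -0.3540, -0.7630, 0.5430]

-0.9740 -0.1200 -0.5120 -0.3540 -0.7630 0.5430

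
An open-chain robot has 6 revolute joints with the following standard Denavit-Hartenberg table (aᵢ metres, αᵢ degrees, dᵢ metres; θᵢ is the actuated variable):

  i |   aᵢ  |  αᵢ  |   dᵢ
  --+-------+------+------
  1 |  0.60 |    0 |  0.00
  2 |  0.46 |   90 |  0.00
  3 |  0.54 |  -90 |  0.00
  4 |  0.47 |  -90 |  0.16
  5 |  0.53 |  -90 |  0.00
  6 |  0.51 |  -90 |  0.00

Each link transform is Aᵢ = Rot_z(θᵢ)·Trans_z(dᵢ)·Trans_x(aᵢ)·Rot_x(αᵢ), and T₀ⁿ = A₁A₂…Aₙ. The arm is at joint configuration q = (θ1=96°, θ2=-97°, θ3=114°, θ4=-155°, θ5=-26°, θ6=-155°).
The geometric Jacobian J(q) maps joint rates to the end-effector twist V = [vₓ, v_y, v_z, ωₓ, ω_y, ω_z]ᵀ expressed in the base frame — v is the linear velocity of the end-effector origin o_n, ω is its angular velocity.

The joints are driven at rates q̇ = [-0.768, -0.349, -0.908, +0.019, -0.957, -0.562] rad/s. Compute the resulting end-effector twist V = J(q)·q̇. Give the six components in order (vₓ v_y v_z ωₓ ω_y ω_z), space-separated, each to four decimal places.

0.0304 0.0896 0.2313 -0.3723 1.8862 -1.4957

o_n = [0.1556, 0.1731, 0.0598]
J₁: ẑ×o_n = [-0.1731, 0.1556, 0.0000], ω = ẑ
J2: z=[0.0000, 0.0000, 1.0000] o=[-0.0627, 0.5967, 0.0000] → [0.4236, 0.2184, -0.0000, 0.0000, 0.0000, 1.0000]
J3: z=[-0.0175, -0.9998, 0.0000] o=[0.3972, 0.5887, 0.0000] → [-0.0598, 0.0010, -0.2343, -0.0175, -0.9998, 0.0000]
J4: z=[-0.9134, 0.0159, -0.4067] o=[0.1776, 0.5925, 0.4933] → [-0.1775, -0.3871, 0.3834, -0.9134, 0.0159, -0.4067]
J5: z=[-0.1877, -0.9032, 0.3861] o=[0.2012, 0.3934, 0.0391] → [0.0664, -0.0137, 0.0002, -0.1877, -0.9032, 0.3861]
J6: z=[0.9793, -0.2024, 0.0026] o=[0.1611, 0.1928, -0.4498] → [-0.1031, -0.4991, -0.0204, 0.9793, -0.2024, 0.0026]
V = J·q̇ = [0.0304, 0.0896, 0.2313, -0.3723, 1.8862, -1.4957]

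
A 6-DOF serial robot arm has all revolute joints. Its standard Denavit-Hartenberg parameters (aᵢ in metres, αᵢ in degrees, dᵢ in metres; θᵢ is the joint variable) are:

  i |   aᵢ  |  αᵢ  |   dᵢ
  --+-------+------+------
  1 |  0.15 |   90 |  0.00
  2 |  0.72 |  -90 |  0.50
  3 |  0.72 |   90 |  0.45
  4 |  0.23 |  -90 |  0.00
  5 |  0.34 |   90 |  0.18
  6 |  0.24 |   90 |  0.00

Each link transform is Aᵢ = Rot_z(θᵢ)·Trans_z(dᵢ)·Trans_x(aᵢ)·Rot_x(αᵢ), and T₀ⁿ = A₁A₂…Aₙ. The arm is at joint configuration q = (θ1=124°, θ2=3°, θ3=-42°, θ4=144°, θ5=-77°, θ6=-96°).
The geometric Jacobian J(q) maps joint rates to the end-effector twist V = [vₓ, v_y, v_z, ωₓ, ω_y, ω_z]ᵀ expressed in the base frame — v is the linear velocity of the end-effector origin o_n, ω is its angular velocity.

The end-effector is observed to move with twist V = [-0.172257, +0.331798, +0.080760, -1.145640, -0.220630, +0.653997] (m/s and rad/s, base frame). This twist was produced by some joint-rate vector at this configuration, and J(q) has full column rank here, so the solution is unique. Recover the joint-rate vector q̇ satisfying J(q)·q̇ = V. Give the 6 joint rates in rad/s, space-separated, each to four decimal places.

o_n = [0.3234, 1.4340, 0.7202]
J₁: ẑ×o_n = [-1.4340, 0.3234, 0.0000], ω = ẑ
J2: z=[0.8290, 0.5592, 0.0000] o=[-0.0839, 0.1244, 0.0000] → [0.4027, -0.5971, 0.8580, 0.8290, 0.5592, 0.0000]
J3: z=[0.0293, -0.0434, 0.9986] o=[-0.0714, 1.0000, 0.0377] → [-0.4630, 0.3743, 0.0298, 0.0293, -0.0434, 0.9986]
J4: z=[0.9898, -0.1384, -0.0350] o=[0.0424, 1.6929, 0.5151] → [-0.0375, -0.2129, -0.2173, 0.9898, -0.1384, -0.0350]
J5: z=[-0.1058, -0.5465, -0.8308] o=[0.0203, 1.5029, 0.6428] → [-0.0995, -0.2436, 0.1729, -0.1058, -0.5465, -0.8308]
J6: z=[0.3160, 0.7737, -0.5492] o=[0.3218, 1.2955, 0.5242] → [0.2277, -0.0628, 0.0425, 0.3160, 0.7737, -0.5492]
q̇ = J⁺·V = [0.0910, -0.0380, -0.1250, -0.9430, -0.3420, -0.6750]

0.0910 -0.0380 -0.1250 -0.9430 -0.3420 -0.6750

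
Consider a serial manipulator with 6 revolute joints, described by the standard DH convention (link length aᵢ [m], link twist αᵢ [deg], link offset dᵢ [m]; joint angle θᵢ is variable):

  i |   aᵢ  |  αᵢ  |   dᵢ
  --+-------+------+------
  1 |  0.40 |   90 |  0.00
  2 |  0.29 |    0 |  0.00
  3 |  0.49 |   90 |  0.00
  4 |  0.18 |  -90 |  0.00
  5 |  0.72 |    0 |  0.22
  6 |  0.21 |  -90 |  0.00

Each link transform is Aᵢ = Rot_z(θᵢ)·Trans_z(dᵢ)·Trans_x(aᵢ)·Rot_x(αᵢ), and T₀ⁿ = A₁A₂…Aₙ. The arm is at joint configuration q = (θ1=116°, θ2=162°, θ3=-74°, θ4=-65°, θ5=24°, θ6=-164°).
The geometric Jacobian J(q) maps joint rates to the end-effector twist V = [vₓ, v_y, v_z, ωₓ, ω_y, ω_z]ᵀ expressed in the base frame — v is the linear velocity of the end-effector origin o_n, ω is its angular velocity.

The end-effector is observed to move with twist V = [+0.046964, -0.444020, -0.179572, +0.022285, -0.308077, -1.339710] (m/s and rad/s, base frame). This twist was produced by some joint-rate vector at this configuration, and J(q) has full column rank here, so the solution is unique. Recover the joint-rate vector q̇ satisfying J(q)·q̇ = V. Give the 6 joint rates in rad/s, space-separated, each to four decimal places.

0.2790 -0.0480 0.6920 -0.2300 -0.9810 -0.8150

o_n = [-0.4680, -0.2277, 1.0700]
J₁: ẑ×o_n = [0.2277, -0.4680, 0.0000], ω = ẑ
J2: z=[0.8988, 0.4384, 0.0000] o=[-0.1753, 0.3595, 0.0000] → [0.4690, -0.9617, -0.3995, 0.8988, 0.4384, 0.0000]
J3: z=[0.8988, 0.4384, 0.0000] o=[-0.0544, 0.1116, 0.0896] → [0.4298, -0.8811, -0.1237, 0.8988, 0.4384, 0.0000]
J4: z=[-0.4381, 0.8982, -0.0349] o=[-0.0619, 0.1270, 0.5793] → [0.4284, 0.2291, 0.5202, -0.4381, 0.8982, -0.0349]
J5: z=[0.3660, 0.2137, 0.9058] o=[-0.2097, 0.0579, 0.6553] → [0.3473, -0.3857, -0.0493, 0.3660, 0.2137, 0.9058]
J6: z=[0.3660, 0.2137, 0.9058] o=[-0.5410, -0.4108, 1.1426] → [-0.1813, 0.0927, 0.0514, 0.3660, 0.2137, 0.9058]
q̇ = J⁺·V = [0.2790, -0.0480, 0.6920, -0.2300, -0.9810, -0.8150]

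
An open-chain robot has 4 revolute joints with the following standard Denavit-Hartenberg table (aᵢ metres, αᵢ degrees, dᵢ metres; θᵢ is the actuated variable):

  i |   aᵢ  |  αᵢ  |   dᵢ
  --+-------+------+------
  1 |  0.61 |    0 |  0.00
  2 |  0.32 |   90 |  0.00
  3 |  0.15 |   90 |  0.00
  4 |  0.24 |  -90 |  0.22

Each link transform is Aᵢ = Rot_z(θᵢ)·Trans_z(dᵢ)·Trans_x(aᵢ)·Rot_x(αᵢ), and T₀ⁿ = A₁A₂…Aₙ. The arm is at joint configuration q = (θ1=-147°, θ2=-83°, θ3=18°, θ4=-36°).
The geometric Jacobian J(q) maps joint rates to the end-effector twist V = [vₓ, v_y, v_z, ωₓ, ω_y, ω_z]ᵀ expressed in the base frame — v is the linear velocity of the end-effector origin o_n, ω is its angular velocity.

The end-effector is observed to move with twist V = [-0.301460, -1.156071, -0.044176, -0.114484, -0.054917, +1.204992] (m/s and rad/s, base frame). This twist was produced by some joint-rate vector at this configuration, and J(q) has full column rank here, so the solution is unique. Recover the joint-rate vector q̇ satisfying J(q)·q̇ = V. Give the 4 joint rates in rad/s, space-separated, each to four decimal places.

o_n = [-1.0794, 0.1250, -0.1029]
J₁: ẑ×o_n = [-0.1250, -1.0794, 0.0000], ω = ẑ
J2: z=[0.0000, 0.0000, 1.0000] o=[-0.5116, -0.3322, 0.0000] → [-0.4573, -0.5679, 0.0000, 0.0000, 0.0000, 1.0000]
J3: z=[0.7660, 0.6428, 0.0000] o=[-0.7173, -0.0871, 0.0000] → [-0.0661, 0.0788, 0.3953, 0.7660, 0.6428, 0.0000]
J4: z=[-0.1986, 0.2367, -0.9511] o=[-0.8090, 0.0222, 0.0464] → [0.0625, 0.2276, 0.0436, -0.1986, 0.2367, -0.9511]
q̇ = J⁺·V = [0.8410, 0.4610, -0.1230, 0.1020]

0.8410 0.4610 -0.1230 0.1020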